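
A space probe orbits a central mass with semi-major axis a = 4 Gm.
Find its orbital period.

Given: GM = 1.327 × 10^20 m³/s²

Convert to SI: a = 4 Gm = 4e+09 m.
Kepler's third law: T = 2π √(a³ / GM).
Substituting a = 4e+09 m and GM = 1.327e+20 m³/s²:
T = 2π √((4e+09)³ / 1.327e+20) s
T ≈ 1.38e+05 s = 1.597 days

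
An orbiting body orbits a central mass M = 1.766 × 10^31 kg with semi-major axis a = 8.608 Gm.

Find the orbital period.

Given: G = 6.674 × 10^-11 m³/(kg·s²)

Convert to SI: a = 8.608 Gm = 8.608e+09 m.
GM = G · M = 6.674e-11 · 1.766e+31 = 1.17863e+21 m³/s².
Kepler's third law: T = 2π √(a³ / GM).
Substituting a = 8.608e+09 m and GM = 1.17863e+21 m³/s²:
T = 2π √((8.608e+09)³ / 1.17863e+21) s
T ≈ 1.462e+05 s = 1.692 days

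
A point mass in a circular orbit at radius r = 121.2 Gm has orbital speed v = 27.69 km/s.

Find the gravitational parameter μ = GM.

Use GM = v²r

Convert to SI: r = 121.2 Gm = 1.212e+11 m; v = 27.69 km/s = 27690 m/s.
For a circular orbit v² = GM/r, so GM = v² · r.
GM = (27690)² · 1.212e+11 m³/s² ≈ 9.293e+19 m³/s² = 9.293 × 10^19 m³/s².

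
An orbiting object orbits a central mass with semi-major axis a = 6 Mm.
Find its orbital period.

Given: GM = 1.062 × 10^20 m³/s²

Convert to SI: a = 6 Mm = 6e+06 m.
Kepler's third law: T = 2π √(a³ / GM).
Substituting a = 6e+06 m and GM = 1.062e+20 m³/s²:
T = 2π √((6e+06)³ / 1.062e+20) s
T ≈ 8.961 s = 8.961 seconds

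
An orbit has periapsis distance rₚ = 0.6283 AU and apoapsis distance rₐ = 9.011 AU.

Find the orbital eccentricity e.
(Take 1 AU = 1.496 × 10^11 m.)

Convert to SI: rₚ = 0.6283 AU = 9.39937e+10 m; rₐ = 9.011 AU = 1.34805e+12 m.
e = (rₐ − rₚ) / (rₐ + rₚ).
e = (1.34805e+12 − 9.39937e+10) / (1.34805e+12 + 9.39937e+10) = 1.25405e+12 / 1.44204e+12 ≈ 0.8696.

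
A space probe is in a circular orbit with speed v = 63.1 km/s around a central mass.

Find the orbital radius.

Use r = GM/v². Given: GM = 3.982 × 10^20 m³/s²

Convert to SI: v = 63.1 km/s = 63100 m/s.
For a circular orbit, v² = GM / r, so r = GM / v².
r = 3.982e+20 / (63100)² m ≈ 1e+11 m = 100 Gm.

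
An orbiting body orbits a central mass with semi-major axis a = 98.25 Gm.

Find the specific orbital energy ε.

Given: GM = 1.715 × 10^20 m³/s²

Convert to SI: a = 98.25 Gm = 9.825e+10 m.
ε = −GM / (2a).
ε = −1.715e+20 / (2 · 9.825e+10) J/kg ≈ -8.728e+08 J/kg = -872.8 MJ/kg.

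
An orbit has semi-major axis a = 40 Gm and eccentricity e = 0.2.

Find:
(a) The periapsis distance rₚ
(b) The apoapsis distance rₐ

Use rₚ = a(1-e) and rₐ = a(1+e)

Convert to SI: a = 40 Gm = 4e+10 m.
(a) rₚ = a(1 − e) = 4e+10 · (1 − 0.2) = 4e+10 · 0.8 ≈ 3.2e+10 m = 32 Gm.
(b) rₐ = a(1 + e) = 4e+10 · (1 + 0.2) = 4e+10 · 1.2 ≈ 4.8e+10 m = 48 Gm.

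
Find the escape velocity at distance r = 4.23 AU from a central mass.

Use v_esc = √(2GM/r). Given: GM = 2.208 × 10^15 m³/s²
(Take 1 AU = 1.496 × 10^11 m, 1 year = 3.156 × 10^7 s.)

Convert to SI: r = 4.23 AU = 6.32808e+11 m.
Escape velocity comes from setting total energy to zero: ½v² − GM/r = 0 ⇒ v_esc = √(2GM / r).
v_esc = √(2 · 2.208e+15 / 6.32808e+11) m/s ≈ 83.54 m/s = 0.01762 AU/year.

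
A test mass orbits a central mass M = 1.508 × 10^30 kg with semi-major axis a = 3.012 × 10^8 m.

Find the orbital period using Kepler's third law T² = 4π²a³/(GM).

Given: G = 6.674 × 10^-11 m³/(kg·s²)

GM = G · M = 6.674e-11 · 1.508e+30 = 1.00644e+20 m³/s².
Kepler's third law: T = 2π √(a³ / GM).
Substituting a = 3.012e+08 m and GM = 1.00644e+20 m³/s²:
T = 2π √((3.012e+08)³ / 1.00644e+20) s
T ≈ 3274 s = 54.57 minutes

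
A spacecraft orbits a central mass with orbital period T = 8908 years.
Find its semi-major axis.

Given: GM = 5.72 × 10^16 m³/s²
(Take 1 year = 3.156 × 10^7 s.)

Convert to SI: T = 8908 years = 2.81136e+11 s.
Invert Kepler's third law: a = (GM · T² / (4π²))^(1/3).
Substituting T = 2.81136e+11 s and GM = 5.72e+16 m³/s²:
a = (5.72e+16 · (2.81136e+11)² / (4π²))^(1/3) m
a ≈ 4.856e+12 m = 4.856 Tm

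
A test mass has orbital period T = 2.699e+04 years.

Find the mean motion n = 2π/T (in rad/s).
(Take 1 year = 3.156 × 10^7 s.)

Convert to SI: T = 2.699e+04 years = 8.51804e+11 s.
n = 2π / T.
n = 2π / 8.51804e+11 s ≈ 7.376e-12 rad/s.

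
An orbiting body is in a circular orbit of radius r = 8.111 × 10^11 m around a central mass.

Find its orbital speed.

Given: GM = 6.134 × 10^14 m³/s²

For a circular orbit, gravity supplies the centripetal force, so v = √(GM / r).
v = √(6.134e+14 / 8.111e+11) m/s ≈ 27.5 m/s = 27.5 m/s.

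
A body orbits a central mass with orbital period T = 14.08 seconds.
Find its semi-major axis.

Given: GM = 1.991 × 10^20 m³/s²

Invert Kepler's third law: a = (GM · T² / (4π²))^(1/3).
Substituting T = 14.08 s and GM = 1.991e+20 m³/s²:
a = (1.991e+20 · (14.08)² / (4π²))^(1/3) m
a ≈ 9.999e+06 m = 9.999 Mm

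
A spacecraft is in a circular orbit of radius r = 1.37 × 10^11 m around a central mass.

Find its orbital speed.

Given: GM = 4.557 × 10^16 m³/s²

For a circular orbit, gravity supplies the centripetal force, so v = √(GM / r).
v = √(4.557e+16 / 1.37e+11) m/s ≈ 576.7 m/s = 576.7 m/s.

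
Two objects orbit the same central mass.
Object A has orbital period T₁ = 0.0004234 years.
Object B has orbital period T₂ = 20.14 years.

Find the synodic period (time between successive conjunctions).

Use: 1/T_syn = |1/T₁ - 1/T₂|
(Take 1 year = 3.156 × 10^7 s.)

Convert to SI: T₁ = 0.0004234 years = 13362.5 s; T₂ = 20.14 years = 6.35618e+08 s.
T_syn = |T₁ · T₂ / (T₁ − T₂)|.
T_syn = |13362.5 · 6.35618e+08 / (13362.5 − 6.35618e+08)| s ≈ 1.336e+04 s = 0.0004234 years.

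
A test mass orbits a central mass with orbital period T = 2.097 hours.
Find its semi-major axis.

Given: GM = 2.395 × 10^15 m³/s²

Convert to SI: T = 2.097 hours = 7549.2 s.
Invert Kepler's third law: a = (GM · T² / (4π²))^(1/3).
Substituting T = 7549.2 s and GM = 2.395e+15 m³/s²:
a = (2.395e+15 · (7549.2)² / (4π²))^(1/3) m
a ≈ 1.512e+07 m = 15.12 Mm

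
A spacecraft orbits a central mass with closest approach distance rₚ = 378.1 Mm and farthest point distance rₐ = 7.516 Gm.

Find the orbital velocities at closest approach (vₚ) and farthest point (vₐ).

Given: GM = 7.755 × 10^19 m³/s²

Convert to SI: rₚ = 378.1 Mm = 3.781e+08 m; rₐ = 7.516 Gm = 7.516e+09 m.
Use the vis-viva equation v² = GM(2/r − 1/a) with a = (rₚ + rₐ)/2 = (3.781e+08 + 7.516e+09)/2 = 3.94705e+09 m.
vₚ = √(GM · (2/rₚ − 1/a)) = √(7.755e+19 · (2/3.781e+08 − 1/3.94705e+09)) m/s ≈ 6.249e+05 m/s = 624.9 km/s.
vₐ = √(GM · (2/rₐ − 1/a)) = √(7.755e+19 · (2/7.516e+09 − 1/3.94705e+09)) m/s ≈ 3.144e+04 m/s = 31.44 km/s.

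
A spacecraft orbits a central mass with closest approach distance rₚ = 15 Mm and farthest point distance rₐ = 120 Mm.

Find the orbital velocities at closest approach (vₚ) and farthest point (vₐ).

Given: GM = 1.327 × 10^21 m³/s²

Convert to SI: rₚ = 15 Mm = 1.5e+07 m; rₐ = 120 Mm = 1.2e+08 m.
Use the vis-viva equation v² = GM(2/r − 1/a) with a = (rₚ + rₐ)/2 = (1.5e+07 + 1.2e+08)/2 = 6.75e+07 m.
vₚ = √(GM · (2/rₚ − 1/a)) = √(1.327e+21 · (2/1.5e+07 − 1/6.75e+07)) m/s ≈ 1.254e+07 m/s = 1.254e+04 km/s.
vₐ = √(GM · (2/rₐ − 1/a)) = √(1.327e+21 · (2/1.2e+08 − 1/6.75e+07)) m/s ≈ 1.568e+06 m/s = 1568 km/s.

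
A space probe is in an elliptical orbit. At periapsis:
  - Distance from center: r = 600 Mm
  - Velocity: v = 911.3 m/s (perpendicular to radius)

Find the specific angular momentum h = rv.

Convert to SI: r = 600 Mm = 6e+08 m.
With v perpendicular to r, h = r · v.
h = 6e+08 · 911.3 m²/s ≈ 5.468e+11 m²/s.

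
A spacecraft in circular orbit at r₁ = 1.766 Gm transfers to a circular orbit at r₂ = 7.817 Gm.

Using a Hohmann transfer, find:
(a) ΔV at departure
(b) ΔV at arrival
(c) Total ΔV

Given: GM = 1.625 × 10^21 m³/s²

Convert to SI: r₁ = 1.766 Gm = 1.766e+09 m; r₂ = 7.817 Gm = 7.817e+09 m.
Transfer semi-major axis: a_t = (r₁ + r₂)/2 = (1.766e+09 + 7.817e+09)/2 = 4.7915e+09 m.
Circular speeds: v₁ = √(GM/r₁) = 959249 m/s, v₂ = √(GM/r₂) = 455939 m/s.
Transfer speeds (vis-viva v² = GM(2/r − 1/a_t)): v₁ᵗ = 1.22522e+06 m/s, v₂ᵗ = 276800 m/s.
(a) ΔV₁ = |v₁ᵗ − v₁| ≈ 2.66e+05 m/s = 266 km/s.
(b) ΔV₂ = |v₂ − v₂ᵗ| ≈ 1.791e+05 m/s = 179.1 km/s.
(c) ΔV_total = ΔV₁ + ΔV₂ ≈ 4.451e+05 m/s = 445.1 km/s.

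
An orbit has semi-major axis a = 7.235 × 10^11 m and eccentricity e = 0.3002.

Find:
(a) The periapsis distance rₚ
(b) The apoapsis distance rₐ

(a) rₚ = a(1 − e) = 7.235e+11 · (1 − 0.3002) = 7.235e+11 · 0.6998 ≈ 5.063e+11 m = 5.063 × 10^11 m.
(b) rₐ = a(1 + e) = 7.235e+11 · (1 + 0.3002) = 7.235e+11 · 1.3002 ≈ 9.407e+11 m = 9.407 × 10^11 m.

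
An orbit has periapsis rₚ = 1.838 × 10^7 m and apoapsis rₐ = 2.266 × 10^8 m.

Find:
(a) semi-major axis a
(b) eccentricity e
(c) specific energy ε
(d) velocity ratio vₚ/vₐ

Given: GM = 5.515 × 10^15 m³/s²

(a) a = (rₚ + rₐ)/2 = (1.838e+07 + 2.266e+08)/2 ≈ 1.225e+08 m
(b) e = (rₐ − rₚ)/(rₐ + rₚ) = (2.266e+08 − 1.838e+07)/(2.266e+08 + 1.838e+07) ≈ 0.8499
(c) With a = (rₚ + rₐ)/2 = 1.2249e+08 m, ε = −GM/(2a) = −5.515e+15/(2 · 1.2249e+08) J/kg ≈ -2.251e+07 J/kg
(d) Conservation of angular momentum (rₚvₚ = rₐvₐ) gives vₚ/vₐ = rₐ/rₚ = 2.266e+08/1.838e+07 ≈ 12.33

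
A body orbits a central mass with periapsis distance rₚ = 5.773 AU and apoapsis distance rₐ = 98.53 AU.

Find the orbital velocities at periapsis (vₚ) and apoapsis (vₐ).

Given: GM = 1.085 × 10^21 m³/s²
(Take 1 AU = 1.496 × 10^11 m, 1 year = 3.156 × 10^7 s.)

Convert to SI: rₚ = 5.773 AU = 8.63641e+11 m; rₐ = 98.53 AU = 1.47401e+13 m.
Use the vis-viva equation v² = GM(2/r − 1/a) with a = (rₚ + rₐ)/2 = (8.63641e+11 + 1.47401e+13)/2 = 7.80186e+12 m.
vₚ = √(GM · (2/rₚ − 1/a)) = √(1.085e+21 · (2/8.63641e+11 − 1/7.80186e+12)) m/s ≈ 4.872e+04 m/s = 10.28 AU/year.
vₐ = √(GM · (2/rₐ − 1/a)) = √(1.085e+21 · (2/1.47401e+13 − 1/7.80186e+12)) m/s ≈ 2855 m/s = 0.6022 AU/year.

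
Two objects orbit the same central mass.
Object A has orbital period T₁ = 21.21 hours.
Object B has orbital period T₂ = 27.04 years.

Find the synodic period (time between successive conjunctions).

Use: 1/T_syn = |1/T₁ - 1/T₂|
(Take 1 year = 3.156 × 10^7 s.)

Convert to SI: T₁ = 21.21 hours = 76356 s; T₂ = 27.04 years = 8.53382e+08 s.
T_syn = |T₁ · T₂ / (T₁ − T₂)|.
T_syn = |76356 · 8.53382e+08 / (76356 − 8.53382e+08)| s ≈ 7.636e+04 s = 21.21 hours.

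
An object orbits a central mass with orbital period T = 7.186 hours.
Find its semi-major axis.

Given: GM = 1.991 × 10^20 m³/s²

Convert to SI: T = 7.186 hours = 25869.6 s.
Invert Kepler's third law: a = (GM · T² / (4π²))^(1/3).
Substituting T = 25869.6 s and GM = 1.991e+20 m³/s²:
a = (1.991e+20 · (25869.6)² / (4π²))^(1/3) m
a ≈ 1.5e+09 m = 1.5 Gm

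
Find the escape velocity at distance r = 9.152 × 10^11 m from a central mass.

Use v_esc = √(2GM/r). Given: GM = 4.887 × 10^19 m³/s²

Escape velocity comes from setting total energy to zero: ½v² − GM/r = 0 ⇒ v_esc = √(2GM / r).
v_esc = √(2 · 4.887e+19 / 9.152e+11) m/s ≈ 1.033e+04 m/s = 10.33 km/s.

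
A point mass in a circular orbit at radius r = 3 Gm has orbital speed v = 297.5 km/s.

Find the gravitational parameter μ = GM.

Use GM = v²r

Convert to SI: r = 3 Gm = 3e+09 m; v = 297.5 km/s = 297500 m/s.
For a circular orbit v² = GM/r, so GM = v² · r.
GM = (297500)² · 3e+09 m³/s² ≈ 2.655e+20 m³/s² = 2.655 × 10^20 m³/s².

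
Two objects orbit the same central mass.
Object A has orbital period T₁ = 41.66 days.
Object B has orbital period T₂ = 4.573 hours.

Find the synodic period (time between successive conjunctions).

Convert to SI: T₁ = 41.66 days = 3.59942e+06 s; T₂ = 4.573 hours = 16462.8 s.
T_syn = |T₁ · T₂ / (T₁ − T₂)|.
T_syn = |3.59942e+06 · 16462.8 / (3.59942e+06 − 16462.8)| s ≈ 1.654e+04 s = 4.594 hours.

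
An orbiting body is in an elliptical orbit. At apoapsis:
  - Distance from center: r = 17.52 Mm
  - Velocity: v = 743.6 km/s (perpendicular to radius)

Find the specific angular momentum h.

Convert to SI: r = 17.52 Mm = 1.752e+07 m; v = 743.6 km/s = 743600 m/s.
With v perpendicular to r, h = r · v.
h = 1.752e+07 · 743600 m²/s ≈ 1.303e+13 m²/s.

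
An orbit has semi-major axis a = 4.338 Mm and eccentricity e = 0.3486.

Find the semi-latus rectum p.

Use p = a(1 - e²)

Convert to SI: a = 4.338 Mm = 4.338e+06 m.
p = a (1 − e²).
p = 4.338e+06 · (1 − (0.3486)²) = 4.338e+06 · 0.878478 ≈ 3.811e+06 m = 3.811 Mm.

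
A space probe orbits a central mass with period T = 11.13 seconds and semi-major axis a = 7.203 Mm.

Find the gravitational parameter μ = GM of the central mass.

Convert to SI: a = 7.203 Mm = 7.203e+06 m.
GM = 4π² · a³ / T².
GM = 4π² · (7.203e+06)³ / (11.13)² m³/s² ≈ 1.191e+20 m³/s² = 1.191 × 10^20 m³/s².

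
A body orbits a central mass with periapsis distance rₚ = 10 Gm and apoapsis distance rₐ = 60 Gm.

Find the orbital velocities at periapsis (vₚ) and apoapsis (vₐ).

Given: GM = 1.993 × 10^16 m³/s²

Convert to SI: rₚ = 10 Gm = 1e+10 m; rₐ = 60 Gm = 6e+10 m.
Use the vis-viva equation v² = GM(2/r − 1/a) with a = (rₚ + rₐ)/2 = (1e+10 + 6e+10)/2 = 3.5e+10 m.
vₚ = √(GM · (2/rₚ − 1/a)) = √(1.993e+16 · (2/1e+10 − 1/3.5e+10)) m/s ≈ 1848 m/s = 1.848 km/s.
vₐ = √(GM · (2/rₐ − 1/a)) = √(1.993e+16 · (2/6e+10 − 1/3.5e+10)) m/s ≈ 308.1 m/s = 308.1 m/s.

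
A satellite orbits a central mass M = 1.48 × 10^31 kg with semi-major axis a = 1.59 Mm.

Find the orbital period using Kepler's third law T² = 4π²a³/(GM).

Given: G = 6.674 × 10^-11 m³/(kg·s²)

Convert to SI: a = 1.59 Mm = 1.59e+06 m.
GM = G · M = 6.674e-11 · 1.48e+31 = 9.87752e+20 m³/s².
Kepler's third law: T = 2π √(a³ / GM).
Substituting a = 1.59e+06 m and GM = 9.87752e+20 m³/s²:
T = 2π √((1.59e+06)³ / 9.87752e+20) s
T ≈ 0.4008 s = 0.4008 seconds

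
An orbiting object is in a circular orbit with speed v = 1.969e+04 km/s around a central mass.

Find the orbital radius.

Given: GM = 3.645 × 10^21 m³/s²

Convert to SI: v = 1.969e+04 km/s = 1.969e+07 m/s.
For a circular orbit, v² = GM / r, so r = GM / v².
r = 3.645e+21 / (1.969e+07)² m ≈ 9.402e+06 m = 9.402 Mm.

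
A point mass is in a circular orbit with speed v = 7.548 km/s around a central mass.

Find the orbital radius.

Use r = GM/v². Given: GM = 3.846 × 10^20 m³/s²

Convert to SI: v = 7.548 km/s = 7548 m/s.
For a circular orbit, v² = GM / r, so r = GM / v².
r = 3.846e+20 / (7548)² m ≈ 6.751e+12 m = 6.751 Tm.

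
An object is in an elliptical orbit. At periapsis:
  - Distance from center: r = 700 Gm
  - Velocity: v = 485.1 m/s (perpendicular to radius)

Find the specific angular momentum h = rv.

Convert to SI: r = 700 Gm = 7e+11 m.
With v perpendicular to r, h = r · v.
h = 7e+11 · 485.1 m²/s ≈ 3.396e+14 m²/s.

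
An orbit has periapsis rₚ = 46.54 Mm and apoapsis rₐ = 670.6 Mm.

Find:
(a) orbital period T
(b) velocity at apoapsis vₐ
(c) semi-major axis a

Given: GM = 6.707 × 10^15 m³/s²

Convert to SI: rₚ = 46.54 Mm = 4.654e+07 m; rₐ = 670.6 Mm = 6.706e+08 m.
(a) With a = (rₚ + rₐ)/2 = 3.5857e+08 m, T = 2π √(a³/GM) = 2π √((3.5857e+08)³/6.707e+15) s ≈ 5.209e+05 s
(b) With a = (rₚ + rₐ)/2 = 3.5857e+08 m, vₐ = √(GM (2/rₐ − 1/a)) = √(6.707e+15 · (2/6.706e+08 − 1/3.5857e+08)) m/s ≈ 1139 m/s
(c) a = (rₚ + rₐ)/2 = (4.654e+07 + 6.706e+08)/2 ≈ 3.586e+08 m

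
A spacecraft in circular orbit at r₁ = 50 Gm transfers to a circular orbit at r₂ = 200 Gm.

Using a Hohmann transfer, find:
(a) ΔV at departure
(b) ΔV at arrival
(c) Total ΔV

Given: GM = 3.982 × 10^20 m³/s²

Convert to SI: r₁ = 50 Gm = 5e+10 m; r₂ = 200 Gm = 2e+11 m.
Transfer semi-major axis: a_t = (r₁ + r₂)/2 = (5e+10 + 2e+11)/2 = 1.25e+11 m.
Circular speeds: v₁ = √(GM/r₁) = 89241.2 m/s, v₂ = √(GM/r₂) = 44620.6 m/s.
Transfer speeds (vis-viva v² = GM(2/r − 1/a_t)): v₁ᵗ = 112882 m/s, v₂ᵗ = 28220.6 m/s.
(a) ΔV₁ = |v₁ᵗ − v₁| ≈ 2.364e+04 m/s = 23.64 km/s.
(b) ΔV₂ = |v₂ − v₂ᵗ| ≈ 1.64e+04 m/s = 16.4 km/s.
(c) ΔV_total = ΔV₁ + ΔV₂ ≈ 4.004e+04 m/s = 40.04 km/s.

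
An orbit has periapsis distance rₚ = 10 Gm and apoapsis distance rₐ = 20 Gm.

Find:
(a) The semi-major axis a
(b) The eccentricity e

Convert to SI: rₚ = 10 Gm = 1e+10 m; rₐ = 20 Gm = 2e+10 m.
(a) a = (rₚ + rₐ) / 2 = (1e+10 + 2e+10) / 2 ≈ 1.5e+10 m = 15 Gm.
(b) e = (rₐ − rₚ) / (rₐ + rₚ) = (2e+10 − 1e+10) / (2e+10 + 1e+10) ≈ 0.3333.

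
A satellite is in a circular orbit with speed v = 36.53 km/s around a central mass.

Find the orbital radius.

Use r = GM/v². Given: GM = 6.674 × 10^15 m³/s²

Convert to SI: v = 36.53 km/s = 36530 m/s.
For a circular orbit, v² = GM / r, so r = GM / v².
r = 6.674e+15 / (36530)² m ≈ 5.001e+06 m = 5.001 Mm.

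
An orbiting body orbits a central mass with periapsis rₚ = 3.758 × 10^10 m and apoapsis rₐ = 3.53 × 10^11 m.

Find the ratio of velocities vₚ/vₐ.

Conservation of angular momentum gives rₚvₚ = rₐvₐ, so vₚ/vₐ = rₐ/rₚ.
vₚ/vₐ = 3.53e+11 / 3.758e+10 ≈ 9.393.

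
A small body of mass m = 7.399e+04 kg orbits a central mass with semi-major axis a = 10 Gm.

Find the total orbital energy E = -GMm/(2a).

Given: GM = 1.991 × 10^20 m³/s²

Convert to SI: a = 10 Gm = 1e+10 m.
E = −GMm / (2a).
E = −1.991e+20 · 7.399e+04 / (2 · 1e+10) J ≈ -7.366e+14 J = -736.6 TJ.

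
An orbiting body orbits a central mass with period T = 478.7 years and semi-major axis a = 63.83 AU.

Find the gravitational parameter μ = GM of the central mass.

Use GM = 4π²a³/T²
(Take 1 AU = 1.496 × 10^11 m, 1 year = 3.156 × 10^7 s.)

Convert to SI: T = 478.7 years = 1.51078e+10 s; a = 63.83 AU = 9.54897e+12 m.
GM = 4π² · a³ / T².
GM = 4π² · (9.54897e+12)³ / (1.51078e+10)² m³/s² ≈ 1.506e+20 m³/s² = 1.506 × 10^20 m³/s².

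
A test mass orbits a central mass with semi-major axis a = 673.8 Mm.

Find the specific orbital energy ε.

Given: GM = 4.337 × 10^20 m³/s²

Convert to SI: a = 673.8 Mm = 6.738e+08 m.
ε = −GM / (2a).
ε = −4.337e+20 / (2 · 6.738e+08) J/kg ≈ -3.218e+11 J/kg = -321.8 GJ/kg.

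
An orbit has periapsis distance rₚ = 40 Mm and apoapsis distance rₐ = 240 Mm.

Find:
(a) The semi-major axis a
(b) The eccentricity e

Convert to SI: rₚ = 40 Mm = 4e+07 m; rₐ = 240 Mm = 2.4e+08 m.
(a) a = (rₚ + rₐ) / 2 = (4e+07 + 2.4e+08) / 2 ≈ 1.4e+08 m = 140 Mm.
(b) e = (rₐ − rₚ) / (rₐ + rₚ) = (2.4e+08 − 4e+07) / (2.4e+08 + 4e+07) ≈ 0.7143.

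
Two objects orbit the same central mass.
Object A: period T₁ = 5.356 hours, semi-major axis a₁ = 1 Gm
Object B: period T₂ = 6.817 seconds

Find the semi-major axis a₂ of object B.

Convert to SI: T₁ = 5.356 hours = 19281.6 s; a₁ = 1 Gm = 1e+09 m.
Kepler's third law: (T₁/T₂)² = (a₁/a₂)³ ⇒ a₂ = a₁ · (T₂/T₁)^(2/3).
T₂/T₁ = 6.817 / 19281.6 = 0.000353549.
a₂ = 1e+09 · (0.000353549)^(2/3) m ≈ 5e+06 m = 5 Mm.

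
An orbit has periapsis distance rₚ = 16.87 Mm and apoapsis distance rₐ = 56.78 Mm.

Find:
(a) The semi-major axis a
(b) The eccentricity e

Convert to SI: rₚ = 16.87 Mm = 1.687e+07 m; rₐ = 56.78 Mm = 5.678e+07 m.
(a) a = (rₚ + rₐ) / 2 = (1.687e+07 + 5.678e+07) / 2 ≈ 3.682e+07 m = 36.83 Mm.
(b) e = (rₐ − rₚ) / (rₐ + rₚ) = (5.678e+07 − 1.687e+07) / (5.678e+07 + 1.687e+07) ≈ 0.5419.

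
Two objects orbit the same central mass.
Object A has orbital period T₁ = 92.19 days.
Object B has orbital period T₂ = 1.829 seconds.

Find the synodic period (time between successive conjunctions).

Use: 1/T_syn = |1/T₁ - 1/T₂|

Convert to SI: T₁ = 92.19 days = 7.96522e+06 s.
T_syn = |T₁ · T₂ / (T₁ − T₂)|.
T_syn = |7.96522e+06 · 1.829 / (7.96522e+06 − 1.829)| s ≈ 1.829 s = 1.829 seconds.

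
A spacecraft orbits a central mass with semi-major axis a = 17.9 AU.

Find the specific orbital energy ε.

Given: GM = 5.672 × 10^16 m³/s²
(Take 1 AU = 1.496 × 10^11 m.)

Convert to SI: a = 17.9 AU = 2.67784e+12 m.
ε = −GM / (2a).
ε = −5.672e+16 / (2 · 2.67784e+12) J/kg ≈ -1.059e+04 J/kg = -10.59 kJ/kg.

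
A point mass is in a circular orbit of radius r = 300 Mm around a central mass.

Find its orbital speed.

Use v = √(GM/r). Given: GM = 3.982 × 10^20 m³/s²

Convert to SI: r = 300 Mm = 3e+08 m.
For a circular orbit, gravity supplies the centripetal force, so v = √(GM / r).
v = √(3.982e+20 / 3e+08) m/s ≈ 1.152e+06 m/s = 1152 km/s.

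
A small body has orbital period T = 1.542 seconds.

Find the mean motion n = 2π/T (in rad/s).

n = 2π / T.
n = 2π / 1.542 s ≈ 4.075 rad/s.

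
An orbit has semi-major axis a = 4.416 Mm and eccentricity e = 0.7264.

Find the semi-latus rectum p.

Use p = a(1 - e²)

Convert to SI: a = 4.416 Mm = 4.416e+06 m.
p = a (1 − e²).
p = 4.416e+06 · (1 − (0.7264)²) = 4.416e+06 · 0.472343 ≈ 2.086e+06 m = 2.086 Mm.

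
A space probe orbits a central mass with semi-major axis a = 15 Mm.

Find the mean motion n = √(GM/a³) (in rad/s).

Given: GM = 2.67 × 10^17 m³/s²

Convert to SI: a = 15 Mm = 1.5e+07 m.
n = √(GM / a³).
n = √(2.67e+17 / (1.5e+07)³) rad/s ≈ 0.008894 rad/s.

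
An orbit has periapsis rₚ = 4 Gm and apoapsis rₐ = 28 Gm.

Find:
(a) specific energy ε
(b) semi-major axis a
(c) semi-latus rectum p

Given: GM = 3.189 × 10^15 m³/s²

Convert to SI: rₚ = 4 Gm = 4e+09 m; rₐ = 28 Gm = 2.8e+10 m.
(a) With a = (rₚ + rₐ)/2 = 1.6e+10 m, ε = −GM/(2a) = −3.189e+15/(2 · 1.6e+10) J/kg ≈ -9.966e+04 J/kg
(b) a = (rₚ + rₐ)/2 = (4e+09 + 2.8e+10)/2 ≈ 1.6e+10 m
(c) From a = (rₚ + rₐ)/2 = 1.6e+10 m and e = (rₐ − rₚ)/(rₐ + rₚ) = 0.75, p = a(1 − e²) = 1.6e+10 · (1 − (0.75)²) ≈ 7e+09 m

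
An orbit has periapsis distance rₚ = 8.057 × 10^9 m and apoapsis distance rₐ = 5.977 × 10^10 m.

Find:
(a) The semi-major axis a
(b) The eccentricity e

(a) a = (rₚ + rₐ) / 2 = (8.057e+09 + 5.977e+10) / 2 ≈ 3.391e+10 m = 3.391 × 10^10 m.
(b) e = (rₐ − rₚ) / (rₐ + rₚ) = (5.977e+10 − 8.057e+09) / (5.977e+10 + 8.057e+09) ≈ 0.7624.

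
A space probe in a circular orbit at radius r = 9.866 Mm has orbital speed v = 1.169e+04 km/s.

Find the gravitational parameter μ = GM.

Convert to SI: r = 9.866 Mm = 9.866e+06 m; v = 1.169e+04 km/s = 1.169e+07 m/s.
For a circular orbit v² = GM/r, so GM = v² · r.
GM = (1.169e+07)² · 9.866e+06 m³/s² ≈ 1.348e+21 m³/s² = 1.348 × 10^21 m³/s².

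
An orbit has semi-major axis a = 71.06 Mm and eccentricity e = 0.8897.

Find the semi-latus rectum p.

Convert to SI: a = 71.06 Mm = 7.106e+07 m.
p = a (1 − e²).
p = 7.106e+07 · (1 − (0.8897)²) = 7.106e+07 · 0.208434 ≈ 1.481e+07 m = 14.81 Mm.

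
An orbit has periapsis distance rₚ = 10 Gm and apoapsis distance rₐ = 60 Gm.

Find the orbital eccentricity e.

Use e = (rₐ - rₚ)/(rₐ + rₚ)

Convert to SI: rₚ = 10 Gm = 1e+10 m; rₐ = 60 Gm = 6e+10 m.
e = (rₐ − rₚ) / (rₐ + rₚ).
e = (6e+10 − 1e+10) / (6e+10 + 1e+10) = 5e+10 / 7e+10 ≈ 0.7143.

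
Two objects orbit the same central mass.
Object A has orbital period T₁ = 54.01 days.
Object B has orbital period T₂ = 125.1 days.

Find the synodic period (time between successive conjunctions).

Convert to SI: T₁ = 54.01 days = 4.66646e+06 s; T₂ = 125.1 days = 1.08086e+07 s.
T_syn = |T₁ · T₂ / (T₁ − T₂)|.
T_syn = |4.66646e+06 · 1.08086e+07 / (4.66646e+06 − 1.08086e+07)| s ≈ 8.212e+06 s = 95.04 days.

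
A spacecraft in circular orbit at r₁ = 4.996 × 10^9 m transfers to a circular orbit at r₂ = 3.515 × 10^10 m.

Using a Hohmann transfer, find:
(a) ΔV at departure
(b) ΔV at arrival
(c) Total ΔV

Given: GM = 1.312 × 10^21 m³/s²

Transfer semi-major axis: a_t = (r₁ + r₂)/2 = (4.996e+09 + 3.515e+10)/2 = 2.0073e+10 m.
Circular speeds: v₁ = √(GM/r₁) = 512455 m/s, v₂ = √(GM/r₂) = 193199 m/s.
Transfer speeds (vis-viva v² = GM(2/r − 1/a_t)): v₁ᵗ = 678129 m/s, v₂ᵗ = 96385 m/s.
(a) ΔV₁ = |v₁ᵗ − v₁| ≈ 1.657e+05 m/s = 165.7 km/s.
(b) ΔV₂ = |v₂ − v₂ᵗ| ≈ 9.681e+04 m/s = 96.81 km/s.
(c) ΔV_total = ΔV₁ + ΔV₂ ≈ 2.625e+05 m/s = 262.5 km/s.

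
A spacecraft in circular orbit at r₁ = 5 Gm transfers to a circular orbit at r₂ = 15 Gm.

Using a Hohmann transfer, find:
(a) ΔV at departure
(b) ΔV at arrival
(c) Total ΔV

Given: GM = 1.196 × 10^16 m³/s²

Convert to SI: r₁ = 5 Gm = 5e+09 m; r₂ = 15 Gm = 1.5e+10 m.
Transfer semi-major axis: a_t = (r₁ + r₂)/2 = (5e+09 + 1.5e+10)/2 = 1e+10 m.
Circular speeds: v₁ = √(GM/r₁) = 1546.61 m/s, v₂ = √(GM/r₂) = 892.935 m/s.
Transfer speeds (vis-viva v² = GM(2/r − 1/a_t)): v₁ᵗ = 1894.2 m/s, v₂ᵗ = 631.401 m/s.
(a) ΔV₁ = |v₁ᵗ − v₁| ≈ 347.6 m/s = 347.6 m/s.
(b) ΔV₂ = |v₂ − v₂ᵗ| ≈ 261.5 m/s = 261.5 m/s.
(c) ΔV_total = ΔV₁ + ΔV₂ ≈ 609.1 m/s = 609.1 m/s.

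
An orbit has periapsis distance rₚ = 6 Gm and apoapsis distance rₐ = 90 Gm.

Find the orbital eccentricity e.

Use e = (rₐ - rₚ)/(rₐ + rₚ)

Convert to SI: rₚ = 6 Gm = 6e+09 m; rₐ = 90 Gm = 9e+10 m.
e = (rₐ − rₚ) / (rₐ + rₚ).
e = (9e+10 − 6e+09) / (9e+10 + 6e+09) = 8.4e+10 / 9.6e+10 ≈ 0.875.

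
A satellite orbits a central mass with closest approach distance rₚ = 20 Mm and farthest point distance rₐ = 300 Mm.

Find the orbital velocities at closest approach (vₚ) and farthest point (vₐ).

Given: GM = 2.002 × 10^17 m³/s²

Convert to SI: rₚ = 20 Mm = 2e+07 m; rₐ = 300 Mm = 3e+08 m.
Use the vis-viva equation v² = GM(2/r − 1/a) with a = (rₚ + rₐ)/2 = (2e+07 + 3e+08)/2 = 1.6e+08 m.
vₚ = √(GM · (2/rₚ − 1/a)) = √(2.002e+17 · (2/2e+07 − 1/1.6e+08)) m/s ≈ 1.37e+05 m/s = 137 km/s.
vₐ = √(GM · (2/rₐ − 1/a)) = √(2.002e+17 · (2/3e+08 − 1/1.6e+08)) m/s ≈ 9133 m/s = 9.133 km/s.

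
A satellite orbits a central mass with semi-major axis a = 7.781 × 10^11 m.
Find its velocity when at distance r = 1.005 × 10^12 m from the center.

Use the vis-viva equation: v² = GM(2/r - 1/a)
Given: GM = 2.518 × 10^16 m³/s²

Vis-viva: v = √(GM · (2/r − 1/a)).
2/r − 1/a = 2/1.005e+12 − 1/7.781e+11 = 7.04868e-13 m⁻¹.
v = √(2.518e+16 · 7.04868e-13) m/s ≈ 133.2 m/s = 133.2 m/s.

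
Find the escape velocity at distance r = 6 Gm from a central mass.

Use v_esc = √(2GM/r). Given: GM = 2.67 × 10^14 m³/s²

Convert to SI: r = 6 Gm = 6e+09 m.
Escape velocity comes from setting total energy to zero: ½v² − GM/r = 0 ⇒ v_esc = √(2GM / r).
v_esc = √(2 · 2.67e+14 / 6e+09) m/s ≈ 298.3 m/s = 298.3 m/s.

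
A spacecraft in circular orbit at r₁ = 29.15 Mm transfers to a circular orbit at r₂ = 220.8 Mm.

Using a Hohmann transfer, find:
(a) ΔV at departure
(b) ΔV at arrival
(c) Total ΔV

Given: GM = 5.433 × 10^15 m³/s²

Convert to SI: r₁ = 29.15 Mm = 2.915e+07 m; r₂ = 220.8 Mm = 2.208e+08 m.
Transfer semi-major axis: a_t = (r₁ + r₂)/2 = (2.915e+07 + 2.208e+08)/2 = 1.24975e+08 m.
Circular speeds: v₁ = √(GM/r₁) = 13652.1 m/s, v₂ = √(GM/r₂) = 4960.44 m/s.
Transfer speeds (vis-viva v² = GM(2/r − 1/a_t)): v₁ᵗ = 18146.3 m/s, v₂ᵗ = 2395.68 m/s.
(a) ΔV₁ = |v₁ᵗ − v₁| ≈ 4494 m/s = 4.494 km/s.
(b) ΔV₂ = |v₂ − v₂ᵗ| ≈ 2565 m/s = 2.565 km/s.
(c) ΔV_total = ΔV₁ + ΔV₂ ≈ 7059 m/s = 7.059 km/s.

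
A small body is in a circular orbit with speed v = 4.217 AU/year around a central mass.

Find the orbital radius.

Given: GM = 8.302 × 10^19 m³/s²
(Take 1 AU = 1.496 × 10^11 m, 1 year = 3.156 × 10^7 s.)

Convert to SI: v = 4.217 AU/year = 19989.3 m/s.
For a circular orbit, v² = GM / r, so r = GM / v².
r = 8.302e+19 / (19989.3)² m ≈ 2.078e+11 m = 1.389 AU.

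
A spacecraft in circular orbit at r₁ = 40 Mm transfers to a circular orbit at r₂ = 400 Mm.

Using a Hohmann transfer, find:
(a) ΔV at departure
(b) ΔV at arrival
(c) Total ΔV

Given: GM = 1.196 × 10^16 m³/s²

Convert to SI: r₁ = 40 Mm = 4e+07 m; r₂ = 400 Mm = 4e+08 m.
Transfer semi-major axis: a_t = (r₁ + r₂)/2 = (4e+07 + 4e+08)/2 = 2.2e+08 m.
Circular speeds: v₁ = √(GM/r₁) = 17291.6 m/s, v₂ = √(GM/r₂) = 5468.09 m/s.
Transfer speeds (vis-viva v² = GM(2/r − 1/a_t)): v₁ᵗ = 23316 m/s, v₂ᵗ = 2331.6 m/s.
(a) ΔV₁ = |v₁ᵗ − v₁| ≈ 6024 m/s = 6.024 km/s.
(b) ΔV₂ = |v₂ − v₂ᵗ| ≈ 3136 m/s = 3.136 km/s.
(c) ΔV_total = ΔV₁ + ΔV₂ ≈ 9161 m/s = 9.161 km/s.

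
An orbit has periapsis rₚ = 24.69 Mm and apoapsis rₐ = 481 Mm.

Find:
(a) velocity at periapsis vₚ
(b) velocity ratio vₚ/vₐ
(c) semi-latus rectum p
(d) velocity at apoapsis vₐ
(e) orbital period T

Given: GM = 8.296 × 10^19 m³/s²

Convert to SI: rₚ = 24.69 Mm = 2.469e+07 m; rₐ = 481 Mm = 4.81e+08 m.
(a) With a = (rₚ + rₐ)/2 = 2.52845e+08 m, vₚ = √(GM (2/rₚ − 1/a)) = √(8.296e+19 · (2/2.469e+07 − 1/2.52845e+08)) m/s ≈ 2.528e+06 m/s
(b) Conservation of angular momentum (rₚvₚ = rₐvₐ) gives vₚ/vₐ = rₐ/rₚ = 4.81e+08/2.469e+07 ≈ 19.48
(c) From a = (rₚ + rₐ)/2 = 2.52845e+08 m and e = (rₐ − rₚ)/(rₐ + rₚ) = 0.902351, p = a(1 − e²) = 2.52845e+08 · (1 − (0.902351)²) ≈ 4.697e+07 m
(d) With a = (rₚ + rₐ)/2 = 2.52845e+08 m, vₐ = √(GM (2/rₐ − 1/a)) = √(8.296e+19 · (2/4.81e+08 − 1/2.52845e+08)) m/s ≈ 1.298e+05 m/s
(e) With a = (rₚ + rₐ)/2 = 2.52845e+08 m, T = 2π √(a³/GM) = 2π √((2.52845e+08)³/8.296e+19) s ≈ 2773 s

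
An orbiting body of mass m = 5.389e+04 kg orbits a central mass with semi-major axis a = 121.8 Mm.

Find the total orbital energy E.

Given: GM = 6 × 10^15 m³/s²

Convert to SI: a = 121.8 Mm = 1.218e+08 m.
E = −GMm / (2a).
E = −6e+15 · 5.389e+04 / (2 · 1.218e+08) J ≈ -1.327e+12 J = -1.327 TJ.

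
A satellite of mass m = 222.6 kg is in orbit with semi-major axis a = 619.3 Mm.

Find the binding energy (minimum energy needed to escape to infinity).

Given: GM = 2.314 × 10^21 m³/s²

Convert to SI: a = 619.3 Mm = 6.193e+08 m.
Total orbital energy is E = −GMm/(2a); binding energy is E_bind = −E = GMm/(2a).
E_bind = 2.314e+21 · 222.6 / (2 · 6.193e+08) J ≈ 4.159e+14 J = 415.9 TJ.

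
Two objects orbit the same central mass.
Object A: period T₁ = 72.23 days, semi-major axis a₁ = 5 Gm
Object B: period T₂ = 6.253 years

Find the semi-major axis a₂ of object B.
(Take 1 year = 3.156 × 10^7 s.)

Convert to SI: T₁ = 72.23 days = 6.24067e+06 s; a₁ = 5 Gm = 5e+09 m; T₂ = 6.253 years = 1.97345e+08 s.
Kepler's third law: (T₁/T₂)² = (a₁/a₂)³ ⇒ a₂ = a₁ · (T₂/T₁)^(2/3).
T₂/T₁ = 1.97345e+08 / 6.24067e+06 = 31.6223.
a₂ = 5e+09 · (31.6223)^(2/3) m ≈ 5e+10 m = 50 Gm.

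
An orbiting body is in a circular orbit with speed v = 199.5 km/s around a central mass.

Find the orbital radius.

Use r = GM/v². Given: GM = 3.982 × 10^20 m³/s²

Convert to SI: v = 199.5 km/s = 199500 m/s.
For a circular orbit, v² = GM / r, so r = GM / v².
r = 3.982e+20 / (199500)² m ≈ 1e+10 m = 10 Gm.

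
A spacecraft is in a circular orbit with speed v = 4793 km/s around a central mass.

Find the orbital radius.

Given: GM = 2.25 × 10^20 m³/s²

Convert to SI: v = 4793 km/s = 4.793e+06 m/s.
For a circular orbit, v² = GM / r, so r = GM / v².
r = 2.25e+20 / (4.793e+06)² m ≈ 9.794e+06 m = 9.794 Mm.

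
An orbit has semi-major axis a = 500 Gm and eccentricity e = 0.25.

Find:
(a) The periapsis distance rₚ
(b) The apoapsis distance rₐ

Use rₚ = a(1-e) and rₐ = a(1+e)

Convert to SI: a = 500 Gm = 5e+11 m.
(a) rₚ = a(1 − e) = 5e+11 · (1 − 0.25) = 5e+11 · 0.75 ≈ 3.75e+11 m = 375 Gm.
(b) rₐ = a(1 + e) = 5e+11 · (1 + 0.25) = 5e+11 · 1.25 ≈ 6.25e+11 m = 625 Gm.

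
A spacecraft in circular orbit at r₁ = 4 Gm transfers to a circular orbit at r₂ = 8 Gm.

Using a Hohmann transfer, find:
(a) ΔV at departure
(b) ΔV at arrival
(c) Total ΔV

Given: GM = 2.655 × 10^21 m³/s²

Convert to SI: r₁ = 4 Gm = 4e+09 m; r₂ = 8 Gm = 8e+09 m.
Transfer semi-major axis: a_t = (r₁ + r₂)/2 = (4e+09 + 8e+09)/2 = 6e+09 m.
Circular speeds: v₁ = √(GM/r₁) = 814709 m/s, v₂ = √(GM/r₂) = 576086 m/s.
Transfer speeds (vis-viva v² = GM(2/r − 1/a_t)): v₁ᵗ = 940744 m/s, v₂ᵗ = 470372 m/s.
(a) ΔV₁ = |v₁ᵗ − v₁| ≈ 1.26e+05 m/s = 126 km/s.
(b) ΔV₂ = |v₂ − v₂ᵗ| ≈ 1.057e+05 m/s = 105.7 km/s.
(c) ΔV_total = ΔV₁ + ΔV₂ ≈ 2.317e+05 m/s = 231.7 km/s.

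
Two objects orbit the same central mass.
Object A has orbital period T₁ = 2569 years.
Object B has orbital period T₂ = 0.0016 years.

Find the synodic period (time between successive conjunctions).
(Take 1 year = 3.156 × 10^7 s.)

Convert to SI: T₁ = 2569 years = 8.10776e+10 s; T₂ = 0.0016 years = 50496 s.
T_syn = |T₁ · T₂ / (T₁ − T₂)|.
T_syn = |8.10776e+10 · 50496 / (8.10776e+10 − 50496)| s ≈ 5.05e+04 s = 0.0016 years.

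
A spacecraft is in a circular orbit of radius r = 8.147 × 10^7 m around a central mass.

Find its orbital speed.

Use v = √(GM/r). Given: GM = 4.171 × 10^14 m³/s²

For a circular orbit, gravity supplies the centripetal force, so v = √(GM / r).
v = √(4.171e+14 / 8.147e+07) m/s ≈ 2263 m/s = 2.263 km/s.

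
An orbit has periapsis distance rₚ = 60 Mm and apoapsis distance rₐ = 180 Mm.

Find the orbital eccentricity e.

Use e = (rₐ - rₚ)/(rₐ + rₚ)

Convert to SI: rₚ = 60 Mm = 6e+07 m; rₐ = 180 Mm = 1.8e+08 m.
e = (rₐ − rₚ) / (rₐ + rₚ).
e = (1.8e+08 − 6e+07) / (1.8e+08 + 6e+07) = 1.2e+08 / 2.4e+08 ≈ 0.5.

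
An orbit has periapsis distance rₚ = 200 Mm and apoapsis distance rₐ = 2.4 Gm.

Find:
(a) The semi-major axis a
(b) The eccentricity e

Convert to SI: rₚ = 200 Mm = 2e+08 m; rₐ = 2.4 Gm = 2.4e+09 m.
(a) a = (rₚ + rₐ) / 2 = (2e+08 + 2.4e+09) / 2 ≈ 1.3e+09 m = 1.3 Gm.
(b) e = (rₐ − rₚ) / (rₐ + rₚ) = (2.4e+09 − 2e+08) / (2.4e+09 + 2e+08) ≈ 0.8462.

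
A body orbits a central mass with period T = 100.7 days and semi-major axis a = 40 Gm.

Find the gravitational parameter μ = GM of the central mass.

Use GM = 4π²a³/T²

Convert to SI: T = 100.7 days = 8.70048e+06 s; a = 40 Gm = 4e+10 m.
GM = 4π² · a³ / T².
GM = 4π² · (4e+10)³ / (8.70048e+06)² m³/s² ≈ 3.338e+19 m³/s² = 3.338 × 10^19 m³/s².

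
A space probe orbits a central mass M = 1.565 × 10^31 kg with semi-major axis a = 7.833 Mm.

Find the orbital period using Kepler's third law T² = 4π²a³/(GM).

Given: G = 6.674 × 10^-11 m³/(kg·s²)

Convert to SI: a = 7.833 Mm = 7.833e+06 m.
GM = G · M = 6.674e-11 · 1.565e+31 = 1.04448e+21 m³/s².
Kepler's third law: T = 2π √(a³ / GM).
Substituting a = 7.833e+06 m and GM = 1.04448e+21 m³/s²:
T = 2π √((7.833e+06)³ / 1.04448e+21) s
T ≈ 4.262 s = 4.262 seconds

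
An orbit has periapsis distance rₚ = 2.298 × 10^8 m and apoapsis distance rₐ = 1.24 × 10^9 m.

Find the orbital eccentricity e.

e = (rₐ − rₚ) / (rₐ + rₚ).
e = (1.24e+09 − 2.298e+08) / (1.24e+09 + 2.298e+08) = 1.0102e+09 / 1.4698e+09 ≈ 0.6873.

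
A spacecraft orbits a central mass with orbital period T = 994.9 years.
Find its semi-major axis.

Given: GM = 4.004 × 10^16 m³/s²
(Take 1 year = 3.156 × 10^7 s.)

Convert to SI: T = 994.9 years = 3.1399e+10 s.
Invert Kepler's third law: a = (GM · T² / (4π²))^(1/3).
Substituting T = 3.1399e+10 s and GM = 4.004e+16 m³/s²:
a = (4.004e+16 · (3.1399e+10)² / (4π²))^(1/3) m
a ≈ 1e+12 m = 1000 Gm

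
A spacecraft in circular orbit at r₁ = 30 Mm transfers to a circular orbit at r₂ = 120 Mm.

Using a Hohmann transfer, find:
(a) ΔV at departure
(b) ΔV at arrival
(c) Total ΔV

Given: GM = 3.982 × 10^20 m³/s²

Convert to SI: r₁ = 30 Mm = 3e+07 m; r₂ = 120 Mm = 1.2e+08 m.
Transfer semi-major axis: a_t = (r₁ + r₂)/2 = (3e+07 + 1.2e+08)/2 = 7.5e+07 m.
Circular speeds: v₁ = √(GM/r₁) = 3.64326e+06 m/s, v₂ = √(GM/r₂) = 1.82163e+06 m/s.
Transfer speeds (vis-viva v² = GM(2/r − 1/a_t)): v₁ᵗ = 4.6084e+06 m/s, v₂ᵗ = 1.1521e+06 m/s.
(a) ΔV₁ = |v₁ᵗ − v₁| ≈ 9.651e+05 m/s = 965.1 km/s.
(b) ΔV₂ = |v₂ − v₂ᵗ| ≈ 6.695e+05 m/s = 669.5 km/s.
(c) ΔV_total = ΔV₁ + ΔV₂ ≈ 1.635e+06 m/s = 1635 km/s.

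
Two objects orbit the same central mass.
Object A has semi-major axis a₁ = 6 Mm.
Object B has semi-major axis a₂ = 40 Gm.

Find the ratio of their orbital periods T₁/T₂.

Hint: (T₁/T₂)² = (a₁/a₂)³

Convert to SI: a₁ = 6 Mm = 6e+06 m; a₂ = 40 Gm = 4e+10 m.
From Kepler's third law, (T₁/T₂)² = (a₁/a₂)³, so T₁/T₂ = (a₁/a₂)^(3/2).
a₁/a₂ = 6e+06 / 4e+10 = 0.00015.
T₁/T₂ = (0.00015)^(3/2) ≈ 1.837e-06.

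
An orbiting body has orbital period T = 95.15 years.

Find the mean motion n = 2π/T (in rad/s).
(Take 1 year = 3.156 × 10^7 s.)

Convert to SI: T = 95.15 years = 3.00293e+09 s.
n = 2π / T.
n = 2π / 3.00293e+09 s ≈ 2.092e-09 rad/s.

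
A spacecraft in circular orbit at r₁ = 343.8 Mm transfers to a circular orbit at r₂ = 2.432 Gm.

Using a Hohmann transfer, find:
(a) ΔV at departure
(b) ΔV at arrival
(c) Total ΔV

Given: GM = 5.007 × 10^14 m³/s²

Convert to SI: r₁ = 343.8 Mm = 3.438e+08 m; r₂ = 2.432 Gm = 2.432e+09 m.
Transfer semi-major axis: a_t = (r₁ + r₂)/2 = (3.438e+08 + 2.432e+09)/2 = 1.3879e+09 m.
Circular speeds: v₁ = √(GM/r₁) = 1206.8 m/s, v₂ = √(GM/r₂) = 453.74 m/s.
Transfer speeds (vis-viva v² = GM(2/r − 1/a_t)): v₁ᵗ = 1597.49 m/s, v₂ᵗ = 225.83 m/s.
(a) ΔV₁ = |v₁ᵗ − v₁| ≈ 390.7 m/s = 390.7 m/s.
(b) ΔV₂ = |v₂ − v₂ᵗ| ≈ 227.9 m/s = 227.9 m/s.
(c) ΔV_total = ΔV₁ + ΔV₂ ≈ 618.6 m/s = 618.6 m/s.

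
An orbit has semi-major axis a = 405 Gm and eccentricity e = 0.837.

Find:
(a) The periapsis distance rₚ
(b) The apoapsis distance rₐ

Convert to SI: a = 405 Gm = 4.05e+11 m.
(a) rₚ = a(1 − e) = 4.05e+11 · (1 − 0.837) = 4.05e+11 · 0.163 ≈ 6.602e+10 m = 66.02 Gm.
(b) rₐ = a(1 + e) = 4.05e+11 · (1 + 0.837) = 4.05e+11 · 1.837 ≈ 7.44e+11 m = 744 Gm.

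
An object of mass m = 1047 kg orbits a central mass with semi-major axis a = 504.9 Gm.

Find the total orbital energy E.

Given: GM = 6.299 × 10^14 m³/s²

Convert to SI: a = 504.9 Gm = 5.049e+11 m.
E = −GMm / (2a).
E = −6.299e+14 · 1047 / (2 · 5.049e+11) J ≈ -6.531e+05 J = -653.1 kJ.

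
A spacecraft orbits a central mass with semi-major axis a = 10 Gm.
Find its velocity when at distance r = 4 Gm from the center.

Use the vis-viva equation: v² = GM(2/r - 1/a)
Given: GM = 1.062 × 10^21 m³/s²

Convert to SI: a = 10 Gm = 1e+10 m; r = 4 Gm = 4e+09 m.
Vis-viva: v = √(GM · (2/r − 1/a)).
2/r − 1/a = 2/4e+09 − 1/1e+10 = 4e-10 m⁻¹.
v = √(1.062e+21 · 4e-10) m/s ≈ 6.518e+05 m/s = 651.8 km/s.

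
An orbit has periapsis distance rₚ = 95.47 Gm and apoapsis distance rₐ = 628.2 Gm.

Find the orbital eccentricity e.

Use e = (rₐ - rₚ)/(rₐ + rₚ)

Convert to SI: rₚ = 95.47 Gm = 9.547e+10 m; rₐ = 628.2 Gm = 6.282e+11 m.
e = (rₐ − rₚ) / (rₐ + rₚ).
e = (6.282e+11 − 9.547e+10) / (6.282e+11 + 9.547e+10) = 5.3273e+11 / 7.2367e+11 ≈ 0.7362.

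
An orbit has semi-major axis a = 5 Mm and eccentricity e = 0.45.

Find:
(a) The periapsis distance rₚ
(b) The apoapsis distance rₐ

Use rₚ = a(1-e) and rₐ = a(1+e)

Convert to SI: a = 5 Mm = 5e+06 m.
(a) rₚ = a(1 − e) = 5e+06 · (1 − 0.45) = 5e+06 · 0.55 ≈ 2.75e+06 m = 2.75 Mm.
(b) rₐ = a(1 + e) = 5e+06 · (1 + 0.45) = 5e+06 · 1.45 ≈ 7.25e+06 m = 7.25 Mm.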